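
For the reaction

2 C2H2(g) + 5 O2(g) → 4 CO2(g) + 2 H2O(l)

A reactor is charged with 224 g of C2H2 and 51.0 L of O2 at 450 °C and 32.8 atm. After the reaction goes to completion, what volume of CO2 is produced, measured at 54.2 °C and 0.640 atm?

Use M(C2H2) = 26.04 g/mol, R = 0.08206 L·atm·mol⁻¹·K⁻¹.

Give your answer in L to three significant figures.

n(C2H2) = 224 / 26.04 = 8.602 mol
n(O2) = PV/RT = (32.8 × 51.0) / (0.08206 × 723.15) = 28.19 mol
For 8.602 mol C2H2, stoichiometry requires (5/2) × 8.602 = 21.51 mol O2; 28.19 mol is available, so C2H2 is limiting.
n(CO2) = (4/2) × 8.602 = 17.20 mol
V(CO2) = nRT/P = 17.20 × 0.08206 × 327.35 / 0.640 = 721.9 L

722 L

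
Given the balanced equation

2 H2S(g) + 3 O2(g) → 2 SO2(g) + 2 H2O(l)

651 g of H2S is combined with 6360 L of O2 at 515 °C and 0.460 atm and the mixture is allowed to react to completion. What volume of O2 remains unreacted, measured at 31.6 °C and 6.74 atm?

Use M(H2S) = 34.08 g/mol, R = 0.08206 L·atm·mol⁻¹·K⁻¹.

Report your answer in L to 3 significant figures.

n(H2S) = 651 / 34.08 = 19.10 mol
n(O2) = PV/RT = (0.460 × 6360) / (0.08206 × 788.15) = 45.23 mol
For 19.10 mol H2S, stoichiometry requires (3/2) × 19.10 = 28.65 mol O2; 45.23 mol is available, so H2S is limiting.
n(O2) consumed = (3/2) × 19.10 = 28.65 mol; remaining = 45.23 − 28.65 = 16.58 mol
V(O2) = nRT/P = 16.58 × 0.08206 × 304.75 / 6.74 = 61.52 L

61.5 L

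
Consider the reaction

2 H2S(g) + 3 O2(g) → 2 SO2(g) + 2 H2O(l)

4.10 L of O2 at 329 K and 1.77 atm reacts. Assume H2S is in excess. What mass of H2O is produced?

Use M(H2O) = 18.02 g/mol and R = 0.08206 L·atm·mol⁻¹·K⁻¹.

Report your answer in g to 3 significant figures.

n(O2) = PV/RT = (1.77 × 4.10) / (0.08206 × 329) = 0.2688 mol
n(H2O) = (2/3) × 0.2688 = 0.1792 mol
m(H2O) = 0.1792 × 18.02 = 3.229 g

3.23 g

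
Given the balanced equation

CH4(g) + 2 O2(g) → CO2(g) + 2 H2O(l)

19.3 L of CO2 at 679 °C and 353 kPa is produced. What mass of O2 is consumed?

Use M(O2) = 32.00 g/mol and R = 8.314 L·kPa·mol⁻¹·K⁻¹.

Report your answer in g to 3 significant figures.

55.1 g

n(CO2) = PV/RT = (353 × 19.3) / (8.314 × 952.15) = 0.8606 mol
n(O2) = (2/1) × 0.8606 = 1.721 mol
m(O2) = 1.721 × 32.00 = 55.07 g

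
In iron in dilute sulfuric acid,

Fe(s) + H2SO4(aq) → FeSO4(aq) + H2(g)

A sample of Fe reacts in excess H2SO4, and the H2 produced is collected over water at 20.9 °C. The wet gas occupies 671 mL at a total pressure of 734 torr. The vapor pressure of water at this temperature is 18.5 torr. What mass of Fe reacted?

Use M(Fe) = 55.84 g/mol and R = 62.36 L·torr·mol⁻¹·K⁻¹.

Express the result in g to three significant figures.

P(H2) = 734 − 18.5 = 715.5 torr
n(H2) = PV/RT = (715.5 × 0.6710) / (62.36 × 294.05) = 0.02618 mol
n(Fe) = (1/1) × 0.02618 = 0.02618 mol
m(Fe) = 0.02618 × 55.84 = 1.462 g

1.46 g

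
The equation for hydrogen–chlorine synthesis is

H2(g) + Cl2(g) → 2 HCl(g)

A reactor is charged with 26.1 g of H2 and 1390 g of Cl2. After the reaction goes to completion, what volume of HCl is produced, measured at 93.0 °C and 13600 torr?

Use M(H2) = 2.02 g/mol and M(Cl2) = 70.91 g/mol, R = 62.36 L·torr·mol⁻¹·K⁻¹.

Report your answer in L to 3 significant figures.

43.4 L

n(H2) = 26.1 / 2.02 = 12.92 mol
n(Cl2) = 1390 / 70.91 = 19.60 mol
For 12.92 mol H2, stoichiometry requires (1/1) × 12.92 = 12.92 mol Cl2; 19.60 mol is available, so H2 is limiting.
n(HCl) = (2/1) × 12.92 = 25.84 mol
V(HCl) = nRT/P = 25.84 × 62.36 × 366.15 / 13600 = 43.38 L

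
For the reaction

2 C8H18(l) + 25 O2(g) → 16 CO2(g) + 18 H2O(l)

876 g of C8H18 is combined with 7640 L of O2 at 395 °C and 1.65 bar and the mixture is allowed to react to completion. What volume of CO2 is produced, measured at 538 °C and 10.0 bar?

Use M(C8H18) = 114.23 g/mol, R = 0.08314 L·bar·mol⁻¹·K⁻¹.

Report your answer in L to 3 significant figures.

n(C8H18) = 876 / 114.23 = 7.669 mol
n(O2) = PV/RT = (1.65 × 7640) / (0.08314 × 668.15) = 226.9 mol
For 7.669 mol C8H18, stoichiometry requires (25/2) × 7.669 = 95.86 mol O2; 226.9 mol is available, so C8H18 is limiting.
n(CO2) = (16/2) × 7.669 = 61.35 mol
V(CO2) = nRT/P = 61.35 × 0.08314 × 811.15 / 10.0 = 413.7 L

414 L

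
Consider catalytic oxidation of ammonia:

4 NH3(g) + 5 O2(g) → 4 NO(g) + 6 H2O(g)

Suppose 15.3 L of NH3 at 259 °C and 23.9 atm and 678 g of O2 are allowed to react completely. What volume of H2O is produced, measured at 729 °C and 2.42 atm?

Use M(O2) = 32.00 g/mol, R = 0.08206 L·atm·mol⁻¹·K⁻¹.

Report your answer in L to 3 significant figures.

427 L

n(NH3) = PV/RT = (23.9 × 15.3) / (0.08206 × 532.15) = 8.374 mol
n(O2) = 678 / 32.00 = 21.19 mol
For 8.374 mol NH3, stoichiometry requires (5/4) × 8.374 = 10.47 mol O2; 21.19 mol is available, so NH3 is limiting.
n(H2O) = (6/4) × 8.374 = 12.56 mol
V(H2O) = nRT/P = 12.56 × 0.08206 × 1002.15 / 2.42 = 426.8 L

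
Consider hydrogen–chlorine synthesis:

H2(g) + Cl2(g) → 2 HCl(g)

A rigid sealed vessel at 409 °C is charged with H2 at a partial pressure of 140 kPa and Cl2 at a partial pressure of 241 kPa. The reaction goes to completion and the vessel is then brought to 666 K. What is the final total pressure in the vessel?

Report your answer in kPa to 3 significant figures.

Because the vessel is rigid and T is held at 409 °C, work the stoichiometry in partial pressures (P_i = n_iRT/V).
P(Cl2) required for 140 kPa of H2 = (1/1) × 140 = 140.0 kPa; available 241 kPa, so H2 is limiting.
P(Cl2) remaining = 241 − (1/1) × 140 = 101.0 kPa
P(gaseous products) = (2)/1 × 140 = 280.0 kPa
P_total at 409 °C = 101.0 + 280.0 = 381.0 kPa
Scaling to 666 K: P = 381.0 × 666/682.15 = 372.0 kPa

372 kPa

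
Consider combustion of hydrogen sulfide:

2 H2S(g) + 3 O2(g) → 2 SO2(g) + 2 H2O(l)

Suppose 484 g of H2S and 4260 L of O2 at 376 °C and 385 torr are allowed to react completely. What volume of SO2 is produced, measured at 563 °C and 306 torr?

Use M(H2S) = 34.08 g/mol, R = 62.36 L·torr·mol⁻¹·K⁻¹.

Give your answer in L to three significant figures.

n(H2S) = 484 / 34.08 = 14.20 mol
n(O2) = PV/RT = (385 × 4260) / (62.36 × 649.15) = 40.52 mol
For 14.20 mol H2S, stoichiometry requires (3/2) × 14.20 = 21.30 mol O2; 40.52 mol is available, so H2S is limiting.
n(SO2) = (2/2) × 14.20 = 14.20 mol
V(SO2) = nRT/P = 14.20 × 62.36 × 836.15 / 306 = 2420 L

2420 L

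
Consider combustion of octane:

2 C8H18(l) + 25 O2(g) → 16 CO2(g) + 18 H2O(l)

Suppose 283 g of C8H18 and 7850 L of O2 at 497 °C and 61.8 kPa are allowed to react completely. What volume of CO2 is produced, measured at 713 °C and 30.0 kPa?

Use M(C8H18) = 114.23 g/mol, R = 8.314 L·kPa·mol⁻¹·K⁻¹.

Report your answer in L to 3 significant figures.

n(C8H18) = 283 / 114.23 = 2.477 mol
n(O2) = PV/RT = (61.8 × 7850) / (8.314 × 770.15) = 75.77 mol
For 2.477 mol C8H18, stoichiometry requires (25/2) × 2.477 = 30.96 mol O2; 75.77 mol is available, so C8H18 is limiting.
n(CO2) = (16/2) × 2.477 = 19.82 mol
V(CO2) = nRT/P = 19.82 × 8.314 × 986.15 / 30.0 = 5417 L

5420 L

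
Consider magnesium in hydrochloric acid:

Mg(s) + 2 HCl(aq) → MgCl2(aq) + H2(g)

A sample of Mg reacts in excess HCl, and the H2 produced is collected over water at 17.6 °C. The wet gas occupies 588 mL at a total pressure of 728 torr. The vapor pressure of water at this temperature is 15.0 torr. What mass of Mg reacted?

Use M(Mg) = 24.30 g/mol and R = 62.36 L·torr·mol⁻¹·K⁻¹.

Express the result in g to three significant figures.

P(H2) = 728 − 15.0 = 713.0 torr
n(H2) = PV/RT = (713.0 × 0.5880) / (62.36 × 290.75) = 0.02312 mol
n(Mg) = (1/1) × 0.02312 = 0.02312 mol
m(Mg) = 0.02312 × 24.30 = 0.5618 g

0.562 g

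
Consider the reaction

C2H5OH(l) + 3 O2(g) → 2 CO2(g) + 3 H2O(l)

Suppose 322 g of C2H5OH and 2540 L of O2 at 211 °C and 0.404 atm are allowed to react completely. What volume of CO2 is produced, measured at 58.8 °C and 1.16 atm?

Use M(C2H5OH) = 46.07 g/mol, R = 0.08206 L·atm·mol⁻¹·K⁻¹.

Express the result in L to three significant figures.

328 L

n(C2H5OH) = 322 / 46.07 = 6.989 mol
n(O2) = PV/RT = (0.404 × 2540) / (0.08206 × 484.15) = 25.83 mol
For 6.989 mol C2H5OH, stoichiometry requires (3/1) × 6.989 = 20.97 mol O2; 25.83 mol is available, so C2H5OH is limiting.
n(CO2) = (2/1) × 6.989 = 13.98 mol
V(CO2) = nRT/P = 13.98 × 0.08206 × 331.95 / 1.16 = 328.3 L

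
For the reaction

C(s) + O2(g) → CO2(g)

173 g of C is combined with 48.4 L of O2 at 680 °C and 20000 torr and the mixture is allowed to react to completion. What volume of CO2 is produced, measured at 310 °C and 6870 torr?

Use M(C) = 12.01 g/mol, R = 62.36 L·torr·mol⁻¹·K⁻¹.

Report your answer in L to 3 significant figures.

76.2 L

n(C) = 173 / 12.01 = 14.40 mol
n(O2) = PV/RT = (20000 × 48.4) / (62.36 × 953.15) = 16.29 mol
For 14.40 mol C, stoichiometry requires (1/1) × 14.40 = 14.40 mol O2; 16.29 mol is available, so C is limiting.
n(CO2) = (1/1) × 14.40 = 14.40 mol
V(CO2) = nRT/P = 14.40 × 62.36 × 583.15 / 6870 = 76.22 L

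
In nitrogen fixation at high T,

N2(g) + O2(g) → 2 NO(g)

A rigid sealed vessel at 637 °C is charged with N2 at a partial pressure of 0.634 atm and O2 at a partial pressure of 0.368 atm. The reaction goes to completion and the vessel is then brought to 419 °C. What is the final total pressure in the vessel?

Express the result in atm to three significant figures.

At constant V, partial pressures at 637 °C are proportional to moles, so apply stoichiometry directly to pressures.
P(O2) required for 0.634 atm of N2 = (1/1) × 0.634 = 0.6340 atm; available 0.368 atm, so O2 is limiting.
P(N2) remaining = 0.634 − (1/1) × 0.368 = 0.2660 atm
P(gaseous products) = (2)/1 × 0.368 = 0.7360 atm
P_total at 637 °C = 0.2660 + 0.7360 = 1.002 atm
Scaling to 419 °C: P = 1.002 × 692.15/910.15 = 0.7620 atm

0.762 atm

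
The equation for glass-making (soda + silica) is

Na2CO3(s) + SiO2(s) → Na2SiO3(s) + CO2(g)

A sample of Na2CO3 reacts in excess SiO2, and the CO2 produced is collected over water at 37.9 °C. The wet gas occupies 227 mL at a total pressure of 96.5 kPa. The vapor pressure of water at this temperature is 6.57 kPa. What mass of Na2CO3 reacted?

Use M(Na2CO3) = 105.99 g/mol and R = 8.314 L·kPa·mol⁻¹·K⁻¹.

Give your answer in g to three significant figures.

P(CO2) = 96.5 − 6.57 = 89.93 kPa
n(CO2) = PV/RT = (89.93 × 0.2270) / (8.314 × 311.05) = 0.007894 mol
n(Na2CO3) = (1/1) × 0.007894 = 0.007894 mol
m(Na2CO3) = 0.007894 × 105.99 = 0.8367 g

0.837 g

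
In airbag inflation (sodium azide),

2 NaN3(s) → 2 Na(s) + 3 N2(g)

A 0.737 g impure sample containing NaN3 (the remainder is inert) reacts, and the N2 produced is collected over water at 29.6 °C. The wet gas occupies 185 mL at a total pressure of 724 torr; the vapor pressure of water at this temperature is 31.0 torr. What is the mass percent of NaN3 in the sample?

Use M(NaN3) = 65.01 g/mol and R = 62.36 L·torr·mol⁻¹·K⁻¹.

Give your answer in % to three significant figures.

39.9 %

P(N2) = 724 − 31.0 = 693.0 torr
n(N2) = PV/RT = (693.0 × 0.1850) / (62.36 × 302.75) = 0.006791 mol
n(NaN3) = (2/3) × 0.006791 = 0.004527 mol
m(NaN3) = 0.004527 × 65.01 = 0.2943 g
%NaN3 = 0.2943 / 0.737 × 100 = 39.93%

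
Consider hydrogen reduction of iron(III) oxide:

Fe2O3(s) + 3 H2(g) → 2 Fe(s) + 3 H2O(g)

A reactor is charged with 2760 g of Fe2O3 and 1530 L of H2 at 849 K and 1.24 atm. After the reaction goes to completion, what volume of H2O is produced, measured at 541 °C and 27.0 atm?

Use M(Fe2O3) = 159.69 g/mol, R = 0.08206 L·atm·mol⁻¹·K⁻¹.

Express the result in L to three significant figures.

n(Fe2O3) = 2760 / 159.69 = 17.28 mol
n(H2) = PV/RT = (1.24 × 1530) / (0.08206 × 849) = 27.23 mol
For 17.28 mol Fe2O3, stoichiometry requires (3/1) × 17.28 = 51.84 mol H2; 27.23 mol is available, so H2 is limiting.
n(H2O) = (3/3) × 27.23 = 27.23 mol
V(H2O) = nRT/P = 27.23 × 0.08206 × 814.15 / 27.0 = 67.38 L

67.4 L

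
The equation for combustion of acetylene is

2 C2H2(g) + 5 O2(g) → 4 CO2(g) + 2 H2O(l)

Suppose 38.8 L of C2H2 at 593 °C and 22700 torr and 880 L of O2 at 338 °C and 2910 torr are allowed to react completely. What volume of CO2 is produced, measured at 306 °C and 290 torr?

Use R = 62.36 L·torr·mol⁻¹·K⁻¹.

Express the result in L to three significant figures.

4060 L

n(C2H2) = PV/RT = (22700 × 38.8) / (62.36 × 866.15) = 16.31 mol
n(O2) = PV/RT = (2910 × 880) / (62.36 × 611.15) = 67.19 mol
For 16.31 mol C2H2, stoichiometry requires (5/2) × 16.31 = 40.77 mol O2; 67.19 mol is available, so C2H2 is limiting.
n(CO2) = (4/2) × 16.31 = 32.62 mol
V(CO2) = nRT/P = 32.62 × 62.36 × 579.15 / 290 = 4062 L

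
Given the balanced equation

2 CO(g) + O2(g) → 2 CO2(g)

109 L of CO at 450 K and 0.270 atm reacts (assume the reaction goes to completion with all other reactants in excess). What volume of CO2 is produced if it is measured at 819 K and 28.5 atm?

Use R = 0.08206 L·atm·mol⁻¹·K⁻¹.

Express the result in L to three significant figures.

n(CO) = PV/RT = (0.270 × 109) / (0.08206 × 450) = 0.7970 mol
n(CO2) = (2/2) × 0.7970 = 0.7970 mol
V = nRT/P = 0.7970 × 0.08206 × 819 / 28.5 = 1.879 L

1.88 L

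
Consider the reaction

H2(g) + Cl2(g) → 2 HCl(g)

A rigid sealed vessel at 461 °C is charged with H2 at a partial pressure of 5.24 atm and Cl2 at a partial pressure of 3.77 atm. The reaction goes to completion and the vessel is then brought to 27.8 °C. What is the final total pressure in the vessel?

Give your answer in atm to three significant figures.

At constant V, partial pressures at 461 °C are proportional to moles, so apply stoichiometry directly to pressures.
P(Cl2) required for 5.24 atm of H2 = (1/1) × 5.24 = 5.240 atm; available 3.77 atm, so Cl2 is limiting.
P(H2) remaining = 5.24 − (1/1) × 3.77 = 1.470 atm
P(gaseous products) = (2)/1 × 3.77 = 7.540 atm
P_total at 461 °C = 1.470 + 7.540 = 9.010 atm
Scaling to 27.8 °C: P = 9.010 × 300.95/734.15 = 3.693 atm

3.69 atm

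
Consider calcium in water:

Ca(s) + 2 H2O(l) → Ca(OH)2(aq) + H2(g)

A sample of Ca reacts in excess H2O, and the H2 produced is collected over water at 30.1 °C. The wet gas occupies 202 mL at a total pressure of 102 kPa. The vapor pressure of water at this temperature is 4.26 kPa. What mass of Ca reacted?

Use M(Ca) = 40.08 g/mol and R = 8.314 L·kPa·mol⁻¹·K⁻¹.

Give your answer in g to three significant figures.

P(H2) = 102 − 4.26 = 97.74 kPa
n(H2) = PV/RT = (97.74 × 0.2020) / (8.314 × 303.25) = 0.007831 mol
n(Ca) = (1/1) × 0.007831 = 0.007831 mol
m(Ca) = 0.007831 × 40.08 = 0.3139 g

0.314 g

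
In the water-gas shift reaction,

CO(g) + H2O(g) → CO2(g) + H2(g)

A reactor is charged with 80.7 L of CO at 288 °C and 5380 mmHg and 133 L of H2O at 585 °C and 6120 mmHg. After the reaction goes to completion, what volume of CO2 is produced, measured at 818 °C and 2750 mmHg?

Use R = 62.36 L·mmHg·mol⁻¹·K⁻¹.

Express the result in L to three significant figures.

307 L

n(CO) = PV/RT = (5380 × 80.7) / (62.36 × 561.15) = 12.41 mol
n(H2O) = PV/RT = (6120 × 133) / (62.36 × 858.15) = 15.21 mol
For 12.41 mol CO, stoichiometry requires (1/1) × 12.41 = 12.41 mol H2O; 15.21 mol is available, so CO is limiting.
n(CO2) = (1/1) × 12.41 = 12.41 mol
V(CO2) = nRT/P = 12.41 × 62.36 × 1091.15 / 2750 = 307.1 L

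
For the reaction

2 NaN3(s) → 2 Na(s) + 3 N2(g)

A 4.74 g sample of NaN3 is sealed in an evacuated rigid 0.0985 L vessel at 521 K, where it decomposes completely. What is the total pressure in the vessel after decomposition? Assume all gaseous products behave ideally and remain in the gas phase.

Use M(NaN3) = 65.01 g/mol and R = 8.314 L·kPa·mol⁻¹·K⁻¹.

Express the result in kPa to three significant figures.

n(NaN3) = 4.74 / 65.01 = 0.07291 mol
n(gas produced) = (3/2) × 0.07291 = 0.1094 mol
P = nRT/V = 0.1094 × 8.314 × 521 / 0.0985 = 4811 kPa

4810 kPa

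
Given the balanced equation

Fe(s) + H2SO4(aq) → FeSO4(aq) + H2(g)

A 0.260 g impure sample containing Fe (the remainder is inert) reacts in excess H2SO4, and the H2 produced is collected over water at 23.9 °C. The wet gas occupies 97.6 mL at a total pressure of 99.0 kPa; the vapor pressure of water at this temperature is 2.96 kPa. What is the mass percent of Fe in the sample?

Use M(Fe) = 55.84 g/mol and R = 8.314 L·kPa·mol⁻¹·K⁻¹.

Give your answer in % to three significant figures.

P(H2) = 99.0 − 2.96 = 96.04 kPa
n(H2) = PV/RT = (96.04 × 0.09760) / (8.314 × 297.05) = 0.003795 mol
n(Fe) = (1/1) × 0.003795 = 0.003795 mol
m(Fe) = 0.003795 × 55.84 = 0.2119 g
%Fe = 0.2119 / 0.260 × 100 = 81.50%

81.5 %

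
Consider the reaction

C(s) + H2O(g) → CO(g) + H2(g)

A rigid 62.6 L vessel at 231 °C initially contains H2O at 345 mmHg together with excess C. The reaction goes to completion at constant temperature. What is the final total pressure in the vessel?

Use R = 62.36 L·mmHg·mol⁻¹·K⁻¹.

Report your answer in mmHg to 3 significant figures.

At constant T and V, P ∝ n(gas): 1 mol gas → 2 mol gas.
P_final = (2/1) × 345 = 690.0 mmHg

690 mmHg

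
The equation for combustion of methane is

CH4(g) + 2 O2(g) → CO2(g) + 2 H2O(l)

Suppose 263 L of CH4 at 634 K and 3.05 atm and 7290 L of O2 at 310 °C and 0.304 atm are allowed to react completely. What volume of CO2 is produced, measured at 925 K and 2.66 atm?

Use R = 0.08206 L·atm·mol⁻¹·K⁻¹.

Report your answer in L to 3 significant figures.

440 L

n(CH4) = PV/RT = (3.05 × 263) / (0.08206 × 634) = 15.42 mol
n(O2) = PV/RT = (0.304 × 7290) / (0.08206 × 583.15) = 46.31 mol
For 15.42 mol CH4, stoichiometry requires (2/1) × 15.42 = 30.84 mol O2; 46.31 mol is available, so CH4 is limiting.
n(CO2) = (1/1) × 15.42 = 15.42 mol
V(CO2) = nRT/P = 15.42 × 0.08206 × 925 / 2.66 = 440.0 L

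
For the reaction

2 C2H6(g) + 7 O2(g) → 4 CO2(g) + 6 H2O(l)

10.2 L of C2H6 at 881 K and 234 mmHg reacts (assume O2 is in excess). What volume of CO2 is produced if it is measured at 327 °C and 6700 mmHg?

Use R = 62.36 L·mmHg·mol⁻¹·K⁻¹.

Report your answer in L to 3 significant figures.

0.485 L

n(C2H6) = PV/RT = (234 × 10.2) / (62.36 × 881) = 0.04344 mol
n(CO2) = (4/2) × 0.04344 = 0.08688 mol
V = nRT/P = 0.08688 × 62.36 × 600.15 / 6700 = 0.4853 L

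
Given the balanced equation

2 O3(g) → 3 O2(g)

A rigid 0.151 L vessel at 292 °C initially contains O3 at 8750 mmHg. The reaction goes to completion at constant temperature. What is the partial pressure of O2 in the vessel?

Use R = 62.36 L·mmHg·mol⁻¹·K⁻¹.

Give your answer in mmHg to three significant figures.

13100 mmHg

n(O3)₀ = PV/RT = (8750 × 0.151) / (62.36 × 565.15) = 0.03749 mol
n(O2) = (3/2) × 0.03749 = 0.05624 mol
P(O2) = nRT/V = 0.05624 × 62.36 × 565.15 / 0.151 = 13130 mmHg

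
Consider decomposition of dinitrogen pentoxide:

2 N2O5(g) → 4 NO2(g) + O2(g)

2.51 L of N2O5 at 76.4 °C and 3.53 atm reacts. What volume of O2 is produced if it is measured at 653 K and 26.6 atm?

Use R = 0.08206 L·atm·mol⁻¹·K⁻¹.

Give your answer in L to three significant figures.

n(N2O5) = PV/RT = (3.53 × 2.51) / (0.08206 × 349.55) = 0.3089 mol
n(O2) = (1/2) × 0.3089 = 0.1545 mol
V = nRT/P = 0.1545 × 0.08206 × 653 / 26.6 = 0.3112 L

0.311 L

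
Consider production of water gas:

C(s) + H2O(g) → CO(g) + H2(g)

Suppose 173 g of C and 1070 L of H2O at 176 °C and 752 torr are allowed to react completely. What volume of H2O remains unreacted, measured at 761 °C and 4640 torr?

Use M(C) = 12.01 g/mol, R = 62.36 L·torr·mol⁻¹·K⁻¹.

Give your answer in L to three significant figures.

n(C) = 173 / 12.01 = 14.40 mol
n(H2O) = PV/RT = (752 × 1070) / (62.36 × 449.15) = 28.73 mol
For 14.40 mol C, stoichiometry requires (1/1) × 14.40 = 14.40 mol H2O; 28.73 mol is available, so C is limiting.
n(H2O) consumed = (1/1) × 14.40 = 14.40 mol; remaining = 28.73 − 14.40 = 14.33 mol
V(H2O) = nRT/P = 14.33 × 62.36 × 1034.15 / 4640 = 199.2 L

199 L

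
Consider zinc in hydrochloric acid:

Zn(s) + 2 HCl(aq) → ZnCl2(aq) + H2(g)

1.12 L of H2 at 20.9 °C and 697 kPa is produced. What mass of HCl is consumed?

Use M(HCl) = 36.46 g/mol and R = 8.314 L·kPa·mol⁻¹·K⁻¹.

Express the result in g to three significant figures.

n(H2) = PV/RT = (697 × 1.12) / (8.314 × 294.05) = 0.3193 mol
n(HCl) = (2/1) × 0.3193 = 0.6386 mol
m(HCl) = 0.6386 × 36.46 = 23.28 g

23.3 g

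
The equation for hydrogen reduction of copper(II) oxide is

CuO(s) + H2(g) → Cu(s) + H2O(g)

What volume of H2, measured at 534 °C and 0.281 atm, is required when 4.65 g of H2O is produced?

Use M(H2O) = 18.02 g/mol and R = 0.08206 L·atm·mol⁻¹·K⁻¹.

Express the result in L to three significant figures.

n(H2O) = 4.650 / 18.02 = 0.2580 mol
n(H2) = (1/1) × 0.2580 = 0.2580 mol
V = nRT/P = 0.2580 × 0.08206 × 807.15 / 0.281 = 60.81 L

60.8 L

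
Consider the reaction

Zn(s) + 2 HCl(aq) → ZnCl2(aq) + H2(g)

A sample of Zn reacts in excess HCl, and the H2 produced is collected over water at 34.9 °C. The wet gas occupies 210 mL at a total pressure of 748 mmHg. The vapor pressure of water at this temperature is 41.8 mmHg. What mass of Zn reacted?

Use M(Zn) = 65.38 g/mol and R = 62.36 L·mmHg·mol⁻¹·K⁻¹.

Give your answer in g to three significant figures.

0.505 g

P(H2) = 748 − 41.8 = 706.2 mmHg
n(H2) = PV/RT = (706.2 × 0.2100) / (62.36 × 308.05) = 0.007720 mol
n(Zn) = (1/1) × 0.007720 = 0.007720 mol
m(Zn) = 0.007720 × 65.38 = 0.5047 g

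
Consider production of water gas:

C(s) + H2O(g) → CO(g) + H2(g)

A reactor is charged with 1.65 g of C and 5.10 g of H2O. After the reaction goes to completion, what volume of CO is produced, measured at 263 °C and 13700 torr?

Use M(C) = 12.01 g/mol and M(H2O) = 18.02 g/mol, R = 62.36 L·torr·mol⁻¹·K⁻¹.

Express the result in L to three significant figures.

0.335 L

n(C) = 1.65 / 12.01 = 0.1374 mol
n(H2O) = 5.10 / 18.02 = 0.2830 mol
For 0.1374 mol C, stoichiometry requires (1/1) × 0.1374 = 0.1374 mol H2O; 0.2830 mol is available, so C is limiting.
n(CO) = (1/1) × 0.1374 = 0.1374 mol
V(CO) = nRT/P = 0.1374 × 62.36 × 536.15 / 13700 = 0.3353 L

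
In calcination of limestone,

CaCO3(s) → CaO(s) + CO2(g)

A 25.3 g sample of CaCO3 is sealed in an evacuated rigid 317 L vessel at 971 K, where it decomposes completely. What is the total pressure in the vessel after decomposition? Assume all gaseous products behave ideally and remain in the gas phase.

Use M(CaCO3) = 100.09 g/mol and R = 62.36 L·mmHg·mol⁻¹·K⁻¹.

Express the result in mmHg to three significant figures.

48.3 mmHg

n(CaCO3) = 25.3 / 100.09 = 0.2528 mol
n(gas produced) = (1/1) × 0.2528 = 0.2528 mol
P = nRT/V = 0.2528 × 62.36 × 971 / 317 = 48.29 mmHg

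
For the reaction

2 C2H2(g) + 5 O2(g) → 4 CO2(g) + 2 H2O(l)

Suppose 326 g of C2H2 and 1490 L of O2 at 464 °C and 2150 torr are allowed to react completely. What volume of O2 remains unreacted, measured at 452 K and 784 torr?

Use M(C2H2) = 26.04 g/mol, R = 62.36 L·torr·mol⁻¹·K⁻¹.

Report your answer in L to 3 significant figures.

1380 L

n(C2H2) = 326 / 26.04 = 12.52 mol
n(O2) = PV/RT = (2150 × 1490) / (62.36 × 737.15) = 69.69 mol
For 12.52 mol C2H2, stoichiometry requires (5/2) × 12.52 = 31.30 mol O2; 69.69 mol is available, so C2H2 is limiting.
n(O2) consumed = (5/2) × 12.52 = 31.30 mol; remaining = 69.69 − 31.30 = 38.39 mol
V(O2) = nRT/P = 38.39 × 62.36 × 452 / 784 = 1380 L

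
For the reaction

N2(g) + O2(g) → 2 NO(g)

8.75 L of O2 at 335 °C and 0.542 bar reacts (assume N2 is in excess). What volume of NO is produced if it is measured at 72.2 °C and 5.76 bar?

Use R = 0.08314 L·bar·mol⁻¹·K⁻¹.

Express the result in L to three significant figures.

n(O2) = PV/RT = (0.542 × 8.75) / (0.08314 × 608.15) = 0.09380 mol
n(NO) = (2/1) × 0.09380 = 0.1876 mol
V = nRT/P = 0.1876 × 0.08314 × 345.35 / 5.76 = 0.9351 L

0.935 L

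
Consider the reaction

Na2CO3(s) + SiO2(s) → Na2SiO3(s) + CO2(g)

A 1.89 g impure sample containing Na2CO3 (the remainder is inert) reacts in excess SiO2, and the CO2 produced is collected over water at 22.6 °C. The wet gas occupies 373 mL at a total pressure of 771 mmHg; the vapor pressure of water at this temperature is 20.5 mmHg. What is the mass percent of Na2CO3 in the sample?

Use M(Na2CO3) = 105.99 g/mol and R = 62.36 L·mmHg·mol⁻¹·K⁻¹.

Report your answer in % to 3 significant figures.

P(CO2) = 771 − 20.5 = 750.5 mmHg
n(CO2) = PV/RT = (750.5 × 0.3730) / (62.36 × 295.75) = 0.01518 mol
n(Na2CO3) = (1/1) × 0.01518 = 0.01518 mol
m(Na2CO3) = 0.01518 × 105.99 = 1.609 g
%Na2CO3 = 1.609 / 1.89 × 100 = 85.13%

85.1 %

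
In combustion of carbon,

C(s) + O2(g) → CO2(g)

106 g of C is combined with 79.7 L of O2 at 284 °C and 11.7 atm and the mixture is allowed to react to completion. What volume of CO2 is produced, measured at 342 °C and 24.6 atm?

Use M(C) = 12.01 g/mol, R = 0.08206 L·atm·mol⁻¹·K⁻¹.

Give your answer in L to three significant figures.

n(C) = 106 / 12.01 = 8.826 mol
n(O2) = PV/RT = (11.7 × 79.7) / (0.08206 × 557.15) = 20.40 mol
For 8.826 mol C, stoichiometry requires (1/1) × 8.826 = 8.826 mol O2; 20.40 mol is available, so C is limiting.
n(CO2) = (1/1) × 8.826 = 8.826 mol
V(CO2) = nRT/P = 8.826 × 0.08206 × 615.15 / 24.6 = 18.11 L

18.1 L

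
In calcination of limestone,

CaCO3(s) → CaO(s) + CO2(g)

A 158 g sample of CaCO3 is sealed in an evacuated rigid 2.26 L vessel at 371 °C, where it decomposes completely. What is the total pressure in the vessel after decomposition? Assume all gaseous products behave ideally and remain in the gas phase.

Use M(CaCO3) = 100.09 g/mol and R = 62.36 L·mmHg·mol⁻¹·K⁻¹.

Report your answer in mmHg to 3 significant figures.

n(CaCO3) = 158 / 100.09 = 1.579 mol
n(gas produced) = (1/1) × 1.579 = 1.579 mol
P = nRT/V = 1.579 × 62.36 × 644.15 / 2.26 = 28070 mmHg

28100 mmHg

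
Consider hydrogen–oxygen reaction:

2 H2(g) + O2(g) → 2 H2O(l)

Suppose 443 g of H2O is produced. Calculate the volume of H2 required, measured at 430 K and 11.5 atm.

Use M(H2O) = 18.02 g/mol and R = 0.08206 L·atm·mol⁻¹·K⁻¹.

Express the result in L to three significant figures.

n(H2O) = 443.0 / 18.02 = 24.58 mol
n(H2) = (2/2) × 24.58 = 24.58 mol
V = nRT/P = 24.58 × 0.08206 × 430 / 11.5 = 75.42 L

75.4 L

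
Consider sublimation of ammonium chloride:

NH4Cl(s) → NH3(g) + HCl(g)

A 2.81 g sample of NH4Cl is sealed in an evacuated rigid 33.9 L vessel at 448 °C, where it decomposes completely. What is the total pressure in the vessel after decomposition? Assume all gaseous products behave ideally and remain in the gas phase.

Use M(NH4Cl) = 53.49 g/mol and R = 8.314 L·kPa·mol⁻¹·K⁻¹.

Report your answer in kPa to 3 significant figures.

n(NH4Cl) = 2.81 / 53.49 = 0.05253 mol
n(gas produced) = (2/1) × 0.05253 = 0.1051 mol
P = nRT/V = 0.1051 × 8.314 × 721.15 / 33.9 = 18.59 kPa

18.6 kPa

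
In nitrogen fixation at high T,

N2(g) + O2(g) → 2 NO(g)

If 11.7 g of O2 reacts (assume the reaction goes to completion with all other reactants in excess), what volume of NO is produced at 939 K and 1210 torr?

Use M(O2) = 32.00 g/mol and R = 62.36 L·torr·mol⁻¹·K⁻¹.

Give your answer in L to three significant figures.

n(O2) = 11.70 / 32.00 = 0.3656 mol
n(NO) = (2/1) × 0.3656 = 0.7312 mol
V = nRT/P = 0.7312 × 62.36 × 939 / 1210 = 35.39 L

35.4 L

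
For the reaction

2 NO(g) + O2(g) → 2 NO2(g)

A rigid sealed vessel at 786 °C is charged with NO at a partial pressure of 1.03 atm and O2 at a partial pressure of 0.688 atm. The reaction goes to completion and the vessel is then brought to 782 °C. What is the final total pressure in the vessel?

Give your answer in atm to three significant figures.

With V and T fixed, P_i ∝ n_i, so the mole ratios apply directly to partial pressures at 786 °C.
P(O2) required for 1.03 atm of NO = (1/2) × 1.03 = 0.5150 atm; available 0.688 atm, so NO is limiting.
P(O2) remaining = 0.688 − (1/2) × 1.03 = 0.1730 atm
P(gaseous products) = (2)/2 × 1.03 = 1.030 atm
P_total at 786 °C = 0.1730 + 1.030 = 1.203 atm
Scaling to 782 °C: P = 1.203 × 1055.15/1059.15 = 1.198 atm

1.20 atm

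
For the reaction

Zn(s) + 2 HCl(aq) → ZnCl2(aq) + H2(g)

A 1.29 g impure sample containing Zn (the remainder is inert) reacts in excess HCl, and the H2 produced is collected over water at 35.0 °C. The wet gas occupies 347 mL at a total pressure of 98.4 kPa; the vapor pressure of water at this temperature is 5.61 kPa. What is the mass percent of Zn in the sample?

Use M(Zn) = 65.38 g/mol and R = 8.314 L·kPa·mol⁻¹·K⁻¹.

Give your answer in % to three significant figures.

P(H2) = 98.4 − 5.61 = 92.79 kPa
n(H2) = PV/RT = (92.79 × 0.3470) / (8.314 × 308.15) = 0.01257 mol
n(Zn) = (1/1) × 0.01257 = 0.01257 mol
m(Zn) = 0.01257 × 65.38 = 0.8218 g
%Zn = 0.8218 / 1.29 × 100 = 63.71%

63.7 %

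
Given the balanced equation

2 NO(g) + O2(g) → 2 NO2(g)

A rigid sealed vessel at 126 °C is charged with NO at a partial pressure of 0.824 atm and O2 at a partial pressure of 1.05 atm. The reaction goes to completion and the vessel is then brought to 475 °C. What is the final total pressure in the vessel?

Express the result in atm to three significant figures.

2.74 atm

With V and T fixed, P_i ∝ n_i, so the mole ratios apply directly to partial pressures at 126 °C.
P(O2) required for 0.824 atm of NO = (1/2) × 0.824 = 0.4120 atm; available 1.05 atm, so NO is limiting.
P(O2) remaining = 1.05 − (1/2) × 0.824 = 0.6380 atm
P(gaseous products) = (2)/2 × 0.824 = 0.8240 atm
P_total at 126 °C = 0.6380 + 0.8240 = 1.462 atm
Scaling to 475 °C: P = 1.462 × 748.15/399.15 = 2.740 atm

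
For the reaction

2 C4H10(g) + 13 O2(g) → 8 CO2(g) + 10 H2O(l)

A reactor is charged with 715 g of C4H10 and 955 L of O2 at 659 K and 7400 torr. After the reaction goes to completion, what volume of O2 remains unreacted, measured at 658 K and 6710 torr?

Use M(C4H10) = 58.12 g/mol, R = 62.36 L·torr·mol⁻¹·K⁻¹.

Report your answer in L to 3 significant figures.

n(C4H10) = 715 / 58.12 = 12.30 mol
n(O2) = PV/RT = (7400 × 955) / (62.36 × 659) = 172.0 mol
For 12.30 mol C4H10, stoichiometry requires (13/2) × 12.30 = 79.95 mol O2; 172.0 mol is available, so C4H10 is limiting.
n(O2) consumed = (13/2) × 12.30 = 79.95 mol; remaining = 172.0 − 79.95 = 92.05 mol
V(O2) = nRT/P = 92.05 × 62.36 × 658 / 6710 = 562.9 L

563 L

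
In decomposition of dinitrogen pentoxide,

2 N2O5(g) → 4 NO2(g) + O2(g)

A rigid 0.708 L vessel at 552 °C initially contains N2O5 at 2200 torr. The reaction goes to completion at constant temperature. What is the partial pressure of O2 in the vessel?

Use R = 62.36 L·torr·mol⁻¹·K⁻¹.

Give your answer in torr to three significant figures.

n(N2O5)₀ = PV/RT = (2200 × 0.708) / (62.36 × 825.15) = 0.03027 mol
n(O2) = (1/2) × 0.03027 = 0.01513 mol
P(O2) = nRT/V = 0.01513 × 62.36 × 825.15 / 0.708 = 1100 torr

1100 torr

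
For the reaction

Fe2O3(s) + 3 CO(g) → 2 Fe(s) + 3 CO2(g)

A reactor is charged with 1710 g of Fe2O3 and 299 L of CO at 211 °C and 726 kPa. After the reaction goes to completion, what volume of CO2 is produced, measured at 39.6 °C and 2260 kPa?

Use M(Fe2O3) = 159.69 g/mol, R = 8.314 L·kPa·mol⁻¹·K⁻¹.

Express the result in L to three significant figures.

37.0 L

n(Fe2O3) = 1710 / 159.69 = 10.71 mol
n(CO) = PV/RT = (726 × 299) / (8.314 × 484.15) = 53.93 mol
For 10.71 mol Fe2O3, stoichiometry requires (3/1) × 10.71 = 32.13 mol CO; 53.93 mol is available, so Fe2O3 is limiting.
n(CO2) = (3/1) × 10.71 = 32.13 mol
V(CO2) = nRT/P = 32.13 × 8.314 × 312.75 / 2260 = 36.97 L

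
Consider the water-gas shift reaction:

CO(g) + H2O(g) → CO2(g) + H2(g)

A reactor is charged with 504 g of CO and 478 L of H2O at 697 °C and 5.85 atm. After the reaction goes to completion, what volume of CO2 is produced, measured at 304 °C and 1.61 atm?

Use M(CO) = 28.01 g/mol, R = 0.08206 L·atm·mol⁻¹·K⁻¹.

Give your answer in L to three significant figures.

n(CO) = 504 / 28.01 = 17.99 mol
n(H2O) = PV/RT = (5.85 × 478) / (0.08206 × 970.15) = 35.12 mol
For 17.99 mol CO, stoichiometry requires (1/1) × 17.99 = 17.99 mol H2O; 35.12 mol is available, so CO is limiting.
n(CO2) = (1/1) × 17.99 = 17.99 mol
V(CO2) = nRT/P = 17.99 × 0.08206 × 577.15 / 1.61 = 529.2 L

529 L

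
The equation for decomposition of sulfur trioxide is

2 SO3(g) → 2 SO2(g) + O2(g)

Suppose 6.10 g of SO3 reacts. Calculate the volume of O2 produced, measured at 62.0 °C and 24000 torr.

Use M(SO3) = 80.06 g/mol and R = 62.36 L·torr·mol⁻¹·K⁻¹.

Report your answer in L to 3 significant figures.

0.0332 L

n(SO3) = 6.100 / 80.06 = 0.07619 mol
n(O2) = (1/2) × 0.07619 = 0.03809 mol
V = nRT/P = 0.03809 × 62.36 × 335.15 / 24000 = 0.03317 L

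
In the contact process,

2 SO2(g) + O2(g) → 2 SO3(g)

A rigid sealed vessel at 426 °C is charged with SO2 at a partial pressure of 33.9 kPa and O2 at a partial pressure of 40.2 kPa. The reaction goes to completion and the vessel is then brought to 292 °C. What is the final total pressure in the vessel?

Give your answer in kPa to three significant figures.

46.2 kPa

With V and T fixed, P_i ∝ n_i, so the mole ratios apply directly to partial pressures at 426 °C.
P(O2) required for 33.9 kPa of SO2 = (1/2) × 33.9 = 16.95 kPa; available 40.2 kPa, so SO2 is limiting.
P(O2) remaining = 40.2 − (1/2) × 33.9 = 23.25 kPa
P(gaseous products) = (2)/2 × 33.9 = 33.90 kPa
P_total at 426 °C = 23.25 + 33.90 = 57.15 kPa
Scaling to 292 °C: P = 57.15 × 565.15/699.15 = 46.20 kPa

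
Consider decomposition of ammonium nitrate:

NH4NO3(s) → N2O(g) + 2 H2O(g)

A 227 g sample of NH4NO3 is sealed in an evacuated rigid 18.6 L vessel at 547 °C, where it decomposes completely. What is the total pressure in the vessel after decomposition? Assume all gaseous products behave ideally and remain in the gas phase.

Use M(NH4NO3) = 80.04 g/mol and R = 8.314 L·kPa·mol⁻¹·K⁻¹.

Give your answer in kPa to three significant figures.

3120 kPa

n(NH4NO3) = 227 / 80.04 = 2.836 mol
n(gas produced) = (3/1) × 2.836 = 8.508 mol
P = nRT/V = 8.508 × 8.314 × 820.15 / 18.6 = 3119 kPa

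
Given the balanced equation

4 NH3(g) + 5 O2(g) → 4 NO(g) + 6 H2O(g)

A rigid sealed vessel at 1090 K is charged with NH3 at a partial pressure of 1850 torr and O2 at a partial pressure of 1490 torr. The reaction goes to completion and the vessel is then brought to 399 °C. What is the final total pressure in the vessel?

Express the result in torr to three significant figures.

With V and T fixed, P_i ∝ n_i, so the mole ratios apply directly to partial pressures at 1090 K.
P(O2) required for 1850 torr of NH3 = (5/4) × 1850 = 2312 torr; available 1490 torr, so O2 is limiting.
P(NH3) remaining = 1850 − (4/5) × 1490 = 658.0 torr
P(gaseous products) = (4+6)/5 × 1490 = 2980 torr
P_total at 1090 K = 658.0 + 2980 = 3638 torr
Scaling to 399 °C: P = 3638 × 672.15/1090 = 2243 torr

2240 torr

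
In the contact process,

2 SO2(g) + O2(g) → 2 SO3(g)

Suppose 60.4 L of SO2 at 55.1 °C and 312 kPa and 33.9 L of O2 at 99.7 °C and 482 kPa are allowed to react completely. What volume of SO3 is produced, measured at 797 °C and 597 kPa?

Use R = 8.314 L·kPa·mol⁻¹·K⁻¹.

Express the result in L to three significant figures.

103 L

n(SO2) = PV/RT = (312 × 60.4) / (8.314 × 328.25) = 6.905 mol
n(O2) = PV/RT = (482 × 33.9) / (8.314 × 372.85) = 5.271 mol
For 6.905 mol SO2, stoichiometry requires (1/2) × 6.905 = 3.453 mol O2; 5.271 mol is available, so SO2 is limiting.
n(SO3) = (2/2) × 6.905 = 6.905 mol
V(SO3) = nRT/P = 6.905 × 8.314 × 1070.15 / 597 = 102.9 L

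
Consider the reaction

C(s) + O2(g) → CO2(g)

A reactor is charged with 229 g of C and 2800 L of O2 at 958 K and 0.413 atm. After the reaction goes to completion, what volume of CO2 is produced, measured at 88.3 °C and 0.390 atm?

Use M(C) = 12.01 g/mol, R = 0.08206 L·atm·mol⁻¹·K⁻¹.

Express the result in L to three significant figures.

n(C) = 229 / 12.01 = 19.07 mol
n(O2) = PV/RT = (0.413 × 2800) / (0.08206 × 958) = 14.71 mol
For 19.07 mol C, stoichiometry requires (1/1) × 19.07 = 19.07 mol O2; 14.71 mol is available, so O2 is limiting.
n(CO2) = (1/1) × 14.71 = 14.71 mol
V(CO2) = nRT/P = 14.71 × 0.08206 × 361.45 / 0.390 = 1119 L

1120 L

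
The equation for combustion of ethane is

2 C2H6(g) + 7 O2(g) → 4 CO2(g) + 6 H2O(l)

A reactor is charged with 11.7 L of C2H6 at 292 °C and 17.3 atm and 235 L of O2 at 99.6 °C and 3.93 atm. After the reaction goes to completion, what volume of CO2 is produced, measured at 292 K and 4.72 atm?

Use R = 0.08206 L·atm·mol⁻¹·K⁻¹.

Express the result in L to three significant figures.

n(C2H6) = PV/RT = (17.3 × 11.7) / (0.08206 × 565.15) = 4.365 mol
n(O2) = PV/RT = (3.93 × 235) / (0.08206 × 372.75) = 30.19 mol
For 4.365 mol C2H6, stoichiometry requires (7/2) × 4.365 = 15.28 mol O2; 30.19 mol is available, so C2H6 is limiting.
n(CO2) = (4/2) × 4.365 = 8.730 mol
V(CO2) = nRT/P = 8.730 × 0.08206 × 292 / 4.72 = 44.32 L

44.3 L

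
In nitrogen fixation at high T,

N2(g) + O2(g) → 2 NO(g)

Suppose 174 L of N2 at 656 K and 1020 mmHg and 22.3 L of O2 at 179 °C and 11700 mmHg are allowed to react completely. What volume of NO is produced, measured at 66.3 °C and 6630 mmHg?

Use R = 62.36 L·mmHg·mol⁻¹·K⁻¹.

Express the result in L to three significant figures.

n(N2) = PV/RT = (1020 × 174) / (62.36 × 656) = 4.338 mol
n(O2) = PV/RT = (11700 × 22.3) / (62.36 × 452.15) = 9.253 mol
For 4.338 mol N2, stoichiometry requires (1/1) × 4.338 = 4.338 mol O2; 9.253 mol is available, so N2 is limiting.
n(NO) = (2/1) × 4.338 = 8.676 mol
V(NO) = nRT/P = 8.676 × 62.36 × 339.45 / 6630 = 27.70 L

27.7 L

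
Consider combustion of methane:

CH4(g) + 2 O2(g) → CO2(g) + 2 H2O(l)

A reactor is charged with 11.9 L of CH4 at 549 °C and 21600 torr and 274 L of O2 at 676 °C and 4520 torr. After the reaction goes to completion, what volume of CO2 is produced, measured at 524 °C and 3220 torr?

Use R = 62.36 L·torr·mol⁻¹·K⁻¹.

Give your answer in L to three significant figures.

77.4 L

n(CH4) = PV/RT = (21600 × 11.9) / (62.36 × 822.15) = 5.014 mol
n(O2) = PV/RT = (4520 × 274) / (62.36 × 949.15) = 20.92 mol
For 5.014 mol CH4, stoichiometry requires (2/1) × 5.014 = 10.03 mol O2; 20.92 mol is available, so CH4 is limiting.
n(CO2) = (1/1) × 5.014 = 5.014 mol
V(CO2) = nRT/P = 5.014 × 62.36 × 797.15 / 3220 = 77.41 L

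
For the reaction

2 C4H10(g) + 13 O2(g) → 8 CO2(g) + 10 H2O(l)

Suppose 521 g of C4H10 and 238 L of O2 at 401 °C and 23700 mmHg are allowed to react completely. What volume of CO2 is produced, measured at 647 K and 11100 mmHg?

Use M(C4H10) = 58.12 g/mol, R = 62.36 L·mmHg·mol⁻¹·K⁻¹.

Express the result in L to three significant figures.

n(C4H10) = 521 / 58.12 = 8.964 mol
n(O2) = PV/RT = (23700 × 238) / (62.36 × 674.15) = 134.2 mol
For 8.964 mol C4H10, stoichiometry requires (13/2) × 8.964 = 58.27 mol O2; 134.2 mol is available, so C4H10 is limiting.
n(CO2) = (8/2) × 8.964 = 35.86 mol
V(CO2) = nRT/P = 35.86 × 62.36 × 647 / 11100 = 130.3 L

130 L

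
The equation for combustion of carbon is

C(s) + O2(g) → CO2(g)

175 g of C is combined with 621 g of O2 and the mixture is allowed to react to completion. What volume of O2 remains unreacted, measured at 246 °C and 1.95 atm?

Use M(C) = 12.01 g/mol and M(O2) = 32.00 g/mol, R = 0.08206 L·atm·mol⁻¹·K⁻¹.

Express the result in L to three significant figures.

n(C) = 175 / 12.01 = 14.57 mol
n(O2) = 621 / 32.00 = 19.41 mol
For 14.57 mol C, stoichiometry requires (1/1) × 14.57 = 14.57 mol O2; 19.41 mol is available, so C is limiting.
n(O2) consumed = (1/1) × 14.57 = 14.57 mol; remaining = 19.41 − 14.57 = 4.840 mol
V(O2) = nRT/P = 4.840 × 0.08206 × 519.15 / 1.95 = 105.7 L

106 L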